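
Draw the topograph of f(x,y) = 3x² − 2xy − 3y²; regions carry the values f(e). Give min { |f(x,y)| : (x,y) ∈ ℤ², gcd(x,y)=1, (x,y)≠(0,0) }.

descent: ρ → (-3,2,3)  [lands on river]
river: ρ → (3,4,-2)
river: ρ → (-2,4,3)
river: ρ → (3,2,-3)
river: ρ → (-3,4,2)
river: ρ → (2,4,-3)
closes: descent 1, river 6
min |a| on river = 2

2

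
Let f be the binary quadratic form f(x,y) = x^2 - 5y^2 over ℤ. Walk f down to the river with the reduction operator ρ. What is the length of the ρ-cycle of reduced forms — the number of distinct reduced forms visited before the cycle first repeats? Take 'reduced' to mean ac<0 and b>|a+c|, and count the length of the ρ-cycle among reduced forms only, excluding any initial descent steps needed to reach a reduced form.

D = 20, ⌊√D⌋ = 4
descent: ρ → (-5,0,1)
descent: ρ → (1,4,-1)  [lands on river]
river: ρ → (-1,4,1)
ρ-cycle length = 2 (tail of 2 descent steps not counted)

2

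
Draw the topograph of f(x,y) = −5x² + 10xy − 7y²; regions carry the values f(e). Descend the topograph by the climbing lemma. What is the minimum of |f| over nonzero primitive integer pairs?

translate: b→0 (≡-10 mod 10), so (5,-10,7)→(5,0,2)
flip: (5,0,2)→(2,0,5)
reduced (well bottom): (2,0,5) with a≤c, −a<b≤a
well minimum |f| = |-2| = 2 (negative-definite)

2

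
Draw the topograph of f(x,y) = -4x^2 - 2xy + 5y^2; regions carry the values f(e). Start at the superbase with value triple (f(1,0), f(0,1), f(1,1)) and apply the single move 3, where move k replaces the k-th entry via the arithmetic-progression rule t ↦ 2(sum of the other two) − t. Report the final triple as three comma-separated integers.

start (-4,5,-1) = (f(1,0),f(0,1),f(1,1))
replace slot 3: 2·((-4)+5) − (-1) = 3 → (-4,5,3)

-4,5,3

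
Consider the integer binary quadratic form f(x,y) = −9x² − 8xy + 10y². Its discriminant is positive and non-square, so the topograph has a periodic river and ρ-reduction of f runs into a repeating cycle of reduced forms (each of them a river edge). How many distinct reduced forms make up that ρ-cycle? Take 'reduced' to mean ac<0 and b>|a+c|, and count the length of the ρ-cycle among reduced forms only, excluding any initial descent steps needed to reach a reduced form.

D = 424, ⌊√D⌋ = 20
descent: ρ → (10,8,-9)  [lands on river]
river: ρ → (-9,10,9)
river: ρ → (9,8,-10)
river: ρ → (-10,12,7)
river: ρ → (7,16,-6)
river: ρ → (-6,20,1)
river: ρ → (1,20,-6)
river: ρ → (-6,16,7)
river: ρ → (7,12,-10)
river: ρ → (-10,8,9)
river: ρ → (9,10,-9)
river: ρ → (-9,8,10)
river: ρ → (10,12,-7)
river: ρ → (-7,16,6)
river: ρ → (6,20,-1)
river: ρ → (-1,20,6)
river: ρ → (6,16,-7)
river: ρ → (-7,12,10)
ρ-cycle length = 18 (tail of 1 descent step not counted)

18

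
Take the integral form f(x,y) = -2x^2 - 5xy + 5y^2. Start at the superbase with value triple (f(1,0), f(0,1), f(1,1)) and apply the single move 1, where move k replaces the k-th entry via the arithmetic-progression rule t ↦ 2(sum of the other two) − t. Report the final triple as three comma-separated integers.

start (-2,5,-2) = (f(1,0),f(0,1),f(1,1))
replace slot 1: 2·(5+(-2)) − (-2) = 8 → (8,5,-2)

8,5,-2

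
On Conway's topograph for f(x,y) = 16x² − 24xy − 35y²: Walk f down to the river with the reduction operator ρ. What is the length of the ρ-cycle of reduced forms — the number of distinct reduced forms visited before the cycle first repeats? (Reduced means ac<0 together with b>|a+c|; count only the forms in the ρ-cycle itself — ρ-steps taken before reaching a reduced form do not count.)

D = 2816, ⌊√D⌋ = 53
descent: ρ → (-35,24,16)  [lands on river]
river: ρ → (16,40,-19)
river: ρ → (-19,36,20)
river: ρ → (20,44,-11)
river: ρ → (-11,44,20)
river: ρ → (20,36,-19)
river: ρ → (-19,40,16)
river: ρ → (16,24,-35)
river: ρ → (-35,46,5)
river: ρ → (5,44,-44)
river: ρ → (-44,44,5)
river: ρ → (5,46,-35)
ρ-cycle length = 12 (tail of 1 descent step not counted)

12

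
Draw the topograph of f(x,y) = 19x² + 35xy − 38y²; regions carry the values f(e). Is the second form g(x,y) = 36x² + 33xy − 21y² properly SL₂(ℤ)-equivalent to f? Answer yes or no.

D₁ = 4113, D₂ = 4113
river cycle of f (length 46): (-38, 41, 16), (16, 55, -17), (-17, 47, 28), (28, 9, -36), (-36, 63, 1), (1, 63, -36), (-36, 9, 28), (28, 47, -17), (-17, 55, 16), (16, 41, -38), … (36 more)
river cycle of g (length 46): (-21, 51, 18), (18, 57, -12), (-12, 63, 3), (3, 63, -12), (-12, 57, 18), (18, 51, -21), (-21, 33, 36), (36, 39, -18), (-18, 33, 42), (42, 51, -9), … (36 more)
cycles differ ⇒ inequivalent

no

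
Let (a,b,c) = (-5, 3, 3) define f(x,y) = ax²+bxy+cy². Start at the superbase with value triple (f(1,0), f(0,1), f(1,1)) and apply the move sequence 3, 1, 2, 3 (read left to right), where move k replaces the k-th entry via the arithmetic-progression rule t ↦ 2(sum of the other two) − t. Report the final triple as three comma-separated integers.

start (-5,3,1) = (f(1,0),f(0,1),f(1,1))
replace slot 3: 2·((-5)+3) − 1 = -5 → (-5,3,-5)
replace slot 1: 2·(3+(-5)) − (-5) = 1 → (1,3,-5)
replace slot 2: 2·(1+(-5)) − 3 = -11 → (1,-11,-5)
replace slot 3: 2·(1+(-11)) − (-5) = -15 → (1,-11,-15)

1,-11,-15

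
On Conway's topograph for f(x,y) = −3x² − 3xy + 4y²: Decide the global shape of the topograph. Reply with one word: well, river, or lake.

D = b²−4ac = (-3)² − 4·(-3)·4 = 57
D > 0 non-square ⇒ indefinite ⇒ periodic river

river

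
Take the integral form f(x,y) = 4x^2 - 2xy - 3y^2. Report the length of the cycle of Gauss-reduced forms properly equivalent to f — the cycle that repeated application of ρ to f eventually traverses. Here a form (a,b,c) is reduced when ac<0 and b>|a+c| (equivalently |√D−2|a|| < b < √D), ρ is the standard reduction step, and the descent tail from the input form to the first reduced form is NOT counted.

D = 52, ⌊√D⌋ = 7
descent: ρ → (-3,2,4)  [lands on river]
river: ρ → (4,6,-1)
river: ρ → (-1,6,4)
river: ρ → (4,2,-3)
river: ρ → (-3,4,3)
river: ρ → (3,2,-4)
river: ρ → (-4,6,1)
river: ρ → (1,6,-4)
river: ρ → (-4,2,3)
river: ρ → (3,4,-3)
ρ-cycle length = 10 (tail of 1 descent step not counted)

10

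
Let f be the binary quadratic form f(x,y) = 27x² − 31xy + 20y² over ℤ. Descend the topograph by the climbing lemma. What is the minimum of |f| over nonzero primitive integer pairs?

translate: b→23 (≡-31 mod 54), so (27,-31,20)→(27,23,16)
flip: (27,23,16)→(16,-23,27)
translate: b→9 (≡-23 mod 32), so (16,-23,27)→(16,9,20)
reduced (well bottom): (16,9,20) with a≤c, −a<b≤a
well minimum = a = 16

16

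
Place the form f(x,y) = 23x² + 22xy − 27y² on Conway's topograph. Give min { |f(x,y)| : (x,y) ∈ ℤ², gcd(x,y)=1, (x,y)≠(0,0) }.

river: ρ → (-27,32,18)
river: ρ → (18,40,-19)
river: ρ → (-19,36,22)
river: ρ → (22,52,-3)
river: ρ → (-3,50,39)
river: ρ → (39,28,-14)
river: ρ → (-14,28,39)
river: ρ → (39,50,-3)
river: ρ → (-3,52,22)
river: ρ → (22,36,-19)
river: ρ → (-19,40,18)
river: ρ → (18,32,-27)
river: ρ → (-27,22,23)
river: ρ → (23,24,-26)
river: ρ → (-26,28,21)
river: ρ → (21,14,-33)
river: ρ → (-33,52,2)
river: ρ → (2,52,-33)
river: ρ → (-33,14,21)
river: ρ → (21,28,-26)
river: ρ → (-26,24,23)
river: ρ → (23,22,-27)
closes: descent 0, river 22
min |a| on river = 2

2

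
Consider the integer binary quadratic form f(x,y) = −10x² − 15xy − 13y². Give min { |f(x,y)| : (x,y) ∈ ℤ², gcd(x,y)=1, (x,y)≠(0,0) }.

translate: b→-5 (≡15 mod 20), so (10,15,13)→(10,-5,8)
flip: (10,-5,8)→(8,5,10)
reduced (well bottom): (8,5,10) with a≤c, −a<b≤a
well minimum |f| = |-8| = 8 (negative-definite)

8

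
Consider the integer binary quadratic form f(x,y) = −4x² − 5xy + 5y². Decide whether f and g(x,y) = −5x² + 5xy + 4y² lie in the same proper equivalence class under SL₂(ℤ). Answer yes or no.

D₁ = 105, D₂ = 105
river cycle of f (length 6): (5, 5, -4), (-4, 3, 6), (6, 9, -1), (-1, 9, 6), (6, 3, -4), (-4, 5, 5)
river cycle of g (length 6): (4, 3, -6), (-6, 9, 1), (1, 9, -6), (-6, 3, 4), (4, 5, -5), (-5, 5, 4)
cycles differ ⇒ inequivalent

no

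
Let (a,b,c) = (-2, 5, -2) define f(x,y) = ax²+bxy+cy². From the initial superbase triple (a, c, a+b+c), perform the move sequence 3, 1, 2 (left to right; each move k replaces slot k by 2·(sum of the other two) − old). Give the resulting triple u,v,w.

start (-2,-2,1) = (f(1,0),f(0,1),f(1,1))
replace slot 3: 2·((-2)+(-2)) − 1 = -9 → (-2,-2,-9)
replace slot 1: 2·((-2)+(-9)) − (-2) = -20 → (-20,-2,-9)
replace slot 2: 2·((-20)+(-9)) − (-2) = -56 → (-20,-56,-9)

-20,-56,-9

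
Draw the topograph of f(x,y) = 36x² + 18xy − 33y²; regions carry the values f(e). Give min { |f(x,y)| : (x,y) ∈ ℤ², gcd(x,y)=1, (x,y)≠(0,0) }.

river: ρ → (-33,48,21)
river: ρ → (21,36,-45)
river: ρ → (-45,54,12)
river: ρ → (12,66,-15)
river: ρ → (-15,54,36)
river: ρ → (36,18,-33)
closes: descent 0, river 6
min |a| on river = 12

12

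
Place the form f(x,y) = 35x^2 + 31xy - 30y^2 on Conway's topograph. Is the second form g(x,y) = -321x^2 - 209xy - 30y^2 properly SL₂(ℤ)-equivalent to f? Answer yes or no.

D₁ = 5161, D₂ = 5161
river cycle of f (length 122): (-30, 29, 36), (36, 43, -23), (-23, 49, 30), (30, 71, -1), (-1, 71, 30), (30, 49, -23), (-23, 43, 36), (36, 29, -30), (-30, 31, 35), (35, 39, -26), … (112 more)
river cycle of g (length 122): (-30, 29, 36), (36, 43, -23), (-23, 49, 30), (30, 71, -1), (-1, 71, 30), (30, 49, -23), (-23, 43, 36), (36, 29, -30), (-30, 31, 35), (35, 39, -26), … (112 more)
cycles coincide ⇒ equivalent

yes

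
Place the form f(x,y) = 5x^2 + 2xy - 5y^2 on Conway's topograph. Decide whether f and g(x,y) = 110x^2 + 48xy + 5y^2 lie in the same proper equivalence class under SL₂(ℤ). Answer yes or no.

D₁ = 104, D₂ = 104
river cycle of f (length 6): (-5, 8, 2), (2, 8, -5), (-5, 2, 5), (5, 8, -2), (-2, 8, 5), (5, 2, -5)
river cycle of g (length 6): (5, 2, -5), (-5, 8, 2), (2, 8, -5), (-5, 2, 5), (5, 8, -2), (-2, 8, 5)
cycles coincide ⇒ equivalent

yes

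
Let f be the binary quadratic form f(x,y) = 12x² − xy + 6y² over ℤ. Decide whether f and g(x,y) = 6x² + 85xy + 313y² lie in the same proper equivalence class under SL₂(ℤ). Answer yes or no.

D₁ = -287, D₂ = -287
f: flip: (12,-1,6)→(6,1,12)
f: reduced (well bottom): (6,1,12) with a≤c, −a<b≤a
g: translate: b→1 (≡85 mod 12), so (6,85,313)→(6,1,12)
g: reduced (well bottom): (6,1,12) with a≤c, −a<b≤a
reduced forms (6, 1, 12) vs (6, 1, 12) ⇒ equivalent

yes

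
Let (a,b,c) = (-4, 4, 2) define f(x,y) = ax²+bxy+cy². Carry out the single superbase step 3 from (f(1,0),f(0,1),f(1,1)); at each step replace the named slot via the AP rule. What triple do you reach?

start (-4,2,2) = (f(1,0),f(0,1),f(1,1))
replace slot 3: 2·((-4)+2) − 2 = -6 → (-4,2,-6)

-4,2,-6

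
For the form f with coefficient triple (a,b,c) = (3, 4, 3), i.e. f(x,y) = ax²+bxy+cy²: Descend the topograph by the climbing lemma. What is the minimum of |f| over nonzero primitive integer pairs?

translate: b→-2 (≡4 mod 6), so (3,4,3)→(3,-2,2)
flip: (3,-2,2)→(2,2,3)
reduced (well bottom): (2,2,3) with a≤c, −a<b≤a
well minimum = a = 2

2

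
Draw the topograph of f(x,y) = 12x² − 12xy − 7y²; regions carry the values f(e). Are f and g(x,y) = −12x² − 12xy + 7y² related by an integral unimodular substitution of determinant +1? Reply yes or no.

D₁ = 480, D₂ = 480
river cycle of f (length 4): (-7, 12, 12), (12, 12, -7), (-7, 16, 8), (8, 16, -7)
river cycle of g (length 4): (7, 12, -12), (-12, 12, 7), (7, 16, -8), (-8, 16, 7)
cycles differ ⇒ inequivalent

no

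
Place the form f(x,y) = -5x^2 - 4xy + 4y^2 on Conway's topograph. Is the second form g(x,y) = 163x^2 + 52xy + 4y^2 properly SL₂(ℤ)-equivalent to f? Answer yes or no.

D₁ = 96, D₂ = 96
river cycle of f (length 4): (4, 4, -5), (-5, 6, 3), (3, 6, -5), (-5, 4, 4)
river cycle of g (length 4): (4, 4, -5), (-5, 6, 3), (3, 6, -5), (-5, 4, 4)
cycles coincide ⇒ equivalent

yes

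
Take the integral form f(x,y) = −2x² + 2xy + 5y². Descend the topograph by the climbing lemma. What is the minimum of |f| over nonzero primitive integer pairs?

descent: ρ → (5,-2,-2)
descent: ρ → (-2,6,1)  [lands on river]
river: ρ → (1,6,-2)
closes: descent 2, river 2
min |a| on river = 1

1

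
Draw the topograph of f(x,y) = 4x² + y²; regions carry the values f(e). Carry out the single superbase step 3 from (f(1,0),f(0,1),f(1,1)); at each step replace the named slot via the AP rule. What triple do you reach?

start (4,1,5) = (f(1,0),f(0,1),f(1,1))
replace slot 3: 2·(4+1) − 5 = 5 → (4,1,5)

4,1,5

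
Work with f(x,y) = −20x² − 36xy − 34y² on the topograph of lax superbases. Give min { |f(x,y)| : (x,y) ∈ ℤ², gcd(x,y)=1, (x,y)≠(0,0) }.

translate: b→-4 (≡36 mod 40), so (20,36,34)→(20,-4,18)
flip: (20,-4,18)→(18,4,20)
reduced (well bottom): (18,4,20) with a≤c, −a<b≤a
well minimum |f| = |-18| = 18 (negative-definite)

18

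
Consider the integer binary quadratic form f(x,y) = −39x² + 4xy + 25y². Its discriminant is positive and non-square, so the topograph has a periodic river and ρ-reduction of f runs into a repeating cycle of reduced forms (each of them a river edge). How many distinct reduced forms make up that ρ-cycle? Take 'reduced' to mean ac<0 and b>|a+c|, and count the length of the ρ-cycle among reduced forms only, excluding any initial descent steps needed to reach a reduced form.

D = 3916, ⌊√D⌋ = 62
descent: ρ → (25,46,-18)  [lands on river]
river: ρ → (-18,62,1)
river: ρ → (1,62,-18)
river: ρ → (-18,46,25)
river: ρ → (25,54,-10)
river: ρ → (-10,46,45)
river: ρ → (45,44,-11)
river: ρ → (-11,44,45)
river: ρ → (45,46,-10)
river: ρ → (-10,54,25)
ρ-cycle length = 10 (tail of 1 descent step not counted)

10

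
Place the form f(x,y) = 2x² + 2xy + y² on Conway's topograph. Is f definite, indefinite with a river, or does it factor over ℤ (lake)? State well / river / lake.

D = b²−4ac = 2² − 4·2·1 = -4
D < 0 ⇒ definite ⇒ every region one sign ⇒ single well

well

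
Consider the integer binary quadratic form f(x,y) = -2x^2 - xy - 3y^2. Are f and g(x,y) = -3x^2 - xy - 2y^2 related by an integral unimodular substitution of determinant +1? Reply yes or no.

D₁ = -23, D₂ = -23
f is negative-definite; reduce −f:
−f: reduced (well bottom): (2,1,3) with a≤c, −a<b≤a
flip sign back: reduced form of f is (-2,-1,-3)
g is negative-definite; reduce −g:
−g: flip: (3,1,2)→(2,-1,3)
−g: reduced (well bottom): (2,-1,3) with a≤c, −a<b≤a
flip sign back: reduced form of g is (-2,1,-3)
reduced forms (-2, -1, -3) vs (-2, 1, -3) ⇒ inequivalent

no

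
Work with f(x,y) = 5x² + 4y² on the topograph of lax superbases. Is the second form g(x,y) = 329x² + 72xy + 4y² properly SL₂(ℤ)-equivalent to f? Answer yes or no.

D₁ = -80, D₂ = -80
f: flip: (5,0,4)→(4,0,5)
f: reduced (well bottom): (4,0,5) with a≤c, −a<b≤a
g: flip: (329,72,4)→(4,-72,329)
g: translate: b→0 (≡-72 mod 8), so (4,-72,329)→(4,0,5)
g: reduced (well bottom): (4,0,5) with a≤c, −a<b≤a
reduced forms (4, 0, 5) vs (4, 0, 5) ⇒ equivalent

yes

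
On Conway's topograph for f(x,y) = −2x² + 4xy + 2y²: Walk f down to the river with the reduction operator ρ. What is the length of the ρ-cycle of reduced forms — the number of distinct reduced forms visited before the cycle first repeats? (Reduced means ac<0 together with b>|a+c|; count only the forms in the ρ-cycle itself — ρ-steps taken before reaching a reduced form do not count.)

D = 32, ⌊√D⌋ = 5
river: ρ → (2,4,-2)
river: ρ → (-2,4,2)
ρ-cycle length = 2 (tail of 0 descent steps not counted)

2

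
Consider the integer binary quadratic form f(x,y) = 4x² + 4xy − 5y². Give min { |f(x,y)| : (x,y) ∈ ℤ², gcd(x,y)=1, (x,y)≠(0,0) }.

river: ρ → (-5,6,3)
river: ρ → (3,6,-5)
river: ρ → (-5,4,4)
river: ρ → (4,4,-5)
closes: descent 0, river 4
min |a| on river = 3

3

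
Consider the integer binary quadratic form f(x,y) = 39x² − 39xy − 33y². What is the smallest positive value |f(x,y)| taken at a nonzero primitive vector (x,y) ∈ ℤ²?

descent: ρ → (-33,39,39)  [lands on river]
river: ρ → (39,39,-33)
river: ρ → (-33,27,45)
river: ρ → (45,63,-15)
river: ρ → (-15,57,57)
river: ρ → (57,57,-15)
river: ρ → (-15,63,45)
river: ρ → (45,27,-33)
closes: descent 1, river 8
min |a| on river = 15

15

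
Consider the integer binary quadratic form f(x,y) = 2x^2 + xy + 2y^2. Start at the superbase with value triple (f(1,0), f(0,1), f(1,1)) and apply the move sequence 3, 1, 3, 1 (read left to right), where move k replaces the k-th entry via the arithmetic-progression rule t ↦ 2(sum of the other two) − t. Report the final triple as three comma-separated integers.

start (2,2,5) = (f(1,0),f(0,1),f(1,1))
replace slot 3: 2·(2+2) − 5 = 3 → (2,2,3)
replace slot 1: 2·(2+3) − 2 = 8 → (8,2,3)
replace slot 3: 2·(8+2) − 3 = 17 → (8,2,17)
replace slot 1: 2·(2+17) − 8 = 30 → (30,2,17)

30,2,17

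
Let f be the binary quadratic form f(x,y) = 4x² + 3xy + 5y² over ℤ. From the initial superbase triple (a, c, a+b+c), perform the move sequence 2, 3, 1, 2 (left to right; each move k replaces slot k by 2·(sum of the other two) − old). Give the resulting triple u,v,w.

start (4,5,12) = (f(1,0),f(0,1),f(1,1))
replace slot 2: 2·(4+12) − 5 = 27 → (4,27,12)
replace slot 3: 2·(4+27) − 12 = 50 → (4,27,50)
replace slot 1: 2·(27+50) − 4 = 150 → (150,27,50)
replace slot 2: 2·(150+50) − 27 = 373 → (150,373,50)

150,373,50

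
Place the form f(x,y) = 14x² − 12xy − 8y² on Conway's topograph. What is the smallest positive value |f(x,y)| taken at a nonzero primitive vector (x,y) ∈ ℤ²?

descent: ρ → (-8,12,14)  [lands on river]
river: ρ → (14,16,-6)
river: ρ → (-6,20,8)
river: ρ → (8,12,-14)
river: ρ → (-14,16,6)
river: ρ → (6,20,-8)
closes: descent 1, river 6
min |a| on river = 6

6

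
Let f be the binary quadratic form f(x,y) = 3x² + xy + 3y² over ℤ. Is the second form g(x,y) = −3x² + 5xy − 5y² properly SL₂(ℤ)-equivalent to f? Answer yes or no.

D₁ = -35, D₂ = -35
f: reduced (well bottom): (3,1,3) with a≤c, −a<b≤a
g is negative-definite; reduce −g:
−g: translate: b→1 (≡-5 mod 6), so (3,-5,5)→(3,1,3)
−g: reduced (well bottom): (3,1,3) with a≤c, −a<b≤a
flip sign back: reduced form of g is (-3,-1,-3)
reduced forms (3, 1, 3) vs (-3, -1, -3) ⇒ inequivalent

no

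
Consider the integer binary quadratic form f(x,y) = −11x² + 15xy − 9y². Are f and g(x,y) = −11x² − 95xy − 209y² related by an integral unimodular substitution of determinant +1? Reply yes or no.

D₁ = -171, D₂ = -171
f is negative-definite; reduce −f:
−f: translate: b→7 (≡-15 mod 22), so (11,-15,9)→(11,7,5)
−f: flip: (11,7,5)→(5,-7,11)
−f: translate: b→3 (≡-7 mod 10), so (5,-7,11)→(5,3,9)
−f: reduced (well bottom): (5,3,9) with a≤c, −a<b≤a
flip sign back: reduced form of f is (-5,-3,-9)
g is negative-definite; reduce −g:
−g: translate: b→7 (≡95 mod 22), so (11,95,209)→(11,7,5)
−g: flip: (11,7,5)→(5,-7,11)
−g: translate: b→3 (≡-7 mod 10), so (5,-7,11)→(5,3,9)
−g: reduced (well bottom): (5,3,9) with a≤c, −a<b≤a
flip sign back: reduced form of g is (-5,-3,-9)
reduced forms (-5, -3, -9) vs (-5, -3, -9) ⇒ equivalent

yes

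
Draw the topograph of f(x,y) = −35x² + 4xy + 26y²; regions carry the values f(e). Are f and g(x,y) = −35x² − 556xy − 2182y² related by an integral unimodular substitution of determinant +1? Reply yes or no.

D₁ = 3656, D₂ = 3656
river cycle of f (length 18): (26, 48, -13), (-13, 56, 10), (10, 44, -43), (-43, 42, 11), (11, 46, -35), (-35, 24, 22), (22, 20, -37), (-37, 54, 5), (5, 56, -26), (-26, 48, 13), … (8 more)
river cycle of g (length 18): (26, 48, -13), (-13, 56, 10), (10, 44, -43), (-43, 42, 11), (11, 46, -35), (-35, 24, 22), (22, 20, -37), (-37, 54, 5), (5, 56, -26), (-26, 48, 13), … (8 more)
cycles coincide ⇒ equivalent

yes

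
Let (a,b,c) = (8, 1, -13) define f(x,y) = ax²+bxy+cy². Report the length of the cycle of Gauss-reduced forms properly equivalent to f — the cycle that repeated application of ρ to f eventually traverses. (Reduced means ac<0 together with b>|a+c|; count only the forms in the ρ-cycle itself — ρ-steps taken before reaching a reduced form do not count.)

D = 417, ⌊√D⌋ = 20
descent: ρ → (-13,-1,8)
descent: ρ → (8,17,-4)  [lands on river]
river: ρ → (-4,15,12)
river: ρ → (12,9,-7)
river: ρ → (-7,19,2)
river: ρ → (2,17,-16)
river: ρ → (-16,15,3)
river: ρ → (3,15,-16)
river: ρ → (-16,17,2)
river: ρ → (2,19,-7)
river: ρ → (-7,9,12)
river: ρ → (12,15,-4)
river: ρ → (-4,17,8)
river: ρ → (8,15,-6)
river: ρ → (-6,9,14)
river: ρ → (14,19,-1)
river: ρ → (-1,19,14)
river: ρ → (14,9,-6)
river: ρ → (-6,15,8)
ρ-cycle length = 18 (tail of 2 descent steps not counted)

18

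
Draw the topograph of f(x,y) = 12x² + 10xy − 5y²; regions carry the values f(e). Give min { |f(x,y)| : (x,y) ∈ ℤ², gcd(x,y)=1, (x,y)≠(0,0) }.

river: ρ → (-5,10,12)
river: ρ → (12,14,-3)
river: ρ → (-3,16,7)
river: ρ → (7,12,-7)
river: ρ → (-7,16,3)
river: ρ → (3,14,-12)
river: ρ → (-12,10,5)
river: ρ → (5,10,-12)
river: ρ → (-12,14,3)
river: ρ → (3,16,-7)
river: ρ → (-7,12,7)
river: ρ → (7,16,-3)
river: ρ → (-3,14,12)
river: ρ → (12,10,-5)
closes: descent 0, river 14
min |a| on river = 3

3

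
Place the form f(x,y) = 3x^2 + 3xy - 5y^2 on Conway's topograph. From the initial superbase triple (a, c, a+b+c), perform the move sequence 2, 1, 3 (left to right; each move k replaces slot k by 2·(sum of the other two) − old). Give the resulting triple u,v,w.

start (3,-5,1) = (f(1,0),f(0,1),f(1,1))
replace slot 2: 2·(3+1) − (-5) = 13 → (3,13,1)
replace slot 1: 2·(13+1) − 3 = 25 → (25,13,1)
replace slot 3: 2·(25+13) − 1 = 75 → (25,13,75)

25,13,75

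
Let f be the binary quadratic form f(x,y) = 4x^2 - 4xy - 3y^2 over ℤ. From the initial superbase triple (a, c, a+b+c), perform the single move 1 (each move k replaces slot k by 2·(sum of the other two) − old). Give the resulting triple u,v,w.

start (4,-3,-3) = (f(1,0),f(0,1),f(1,1))
replace slot 1: 2·((-3)+(-3)) − 4 = -16 → (-16,-3,-3)

-16,-3,-3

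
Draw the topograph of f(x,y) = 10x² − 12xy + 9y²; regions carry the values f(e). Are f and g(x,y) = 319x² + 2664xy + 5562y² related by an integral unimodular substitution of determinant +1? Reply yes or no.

D₁ = -216, D₂ = -216
f: translate: b→8 (≡-12 mod 20), so (10,-12,9)→(10,8,7)
f: flip: (10,8,7)→(7,-8,10)
f: translate: b→6 (≡-8 mod 14), so (7,-8,10)→(7,6,9)
f: reduced (well bottom): (7,6,9) with a≤c, −a<b≤a
g: translate: b→112 (≡2664 mod 638), so (319,2664,5562)→(319,112,10)
g: flip: (319,112,10)→(10,-112,319)
g: translate: b→8 (≡-112 mod 20), so (10,-112,319)→(10,8,7)
g: flip: (10,8,7)→(7,-8,10)
g: translate: b→6 (≡-8 mod 14), so (7,-8,10)→(7,6,9)
g: reduced (well bottom): (7,6,9) with a≤c, −a<b≤a
reduced forms (7, 6, 9) vs (7, 6, 9) ⇒ equivalent

yes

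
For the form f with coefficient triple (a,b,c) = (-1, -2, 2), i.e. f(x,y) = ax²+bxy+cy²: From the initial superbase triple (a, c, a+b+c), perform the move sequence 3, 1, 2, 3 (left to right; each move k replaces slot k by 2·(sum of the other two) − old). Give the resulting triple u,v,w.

start (-1,2,-1) = (f(1,0),f(0,1),f(1,1))
replace slot 3: 2·((-1)+2) − (-1) = 3 → (-1,2,3)
replace slot 1: 2·(2+3) − (-1) = 11 → (11,2,3)
replace slot 2: 2·(11+3) − 2 = 26 → (11,26,3)
replace slot 3: 2·(11+26) − 3 = 71 → (11,26,71)

11,26,71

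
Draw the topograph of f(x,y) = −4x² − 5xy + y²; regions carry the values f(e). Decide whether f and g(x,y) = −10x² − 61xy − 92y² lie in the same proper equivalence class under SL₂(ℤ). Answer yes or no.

D₁ = 41, D₂ = 41
river cycle of f (length 10): (1, 5, -4), (-4, 3, 2), (2, 5, -2), (-2, 3, 4), (4, 5, -1), (-1, 5, 4), (4, 3, -2), (-2, 5, 2), (2, 3, -4), (-4, 5, 1)
river cycle of g (length 10): (1, 5, -4), (-4, 3, 2), (2, 5, -2), (-2, 3, 4), (4, 5, -1), (-1, 5, 4), (4, 3, -2), (-2, 5, 2), (2, 3, -4), (-4, 5, 1)
cycles coincide ⇒ equivalent

yes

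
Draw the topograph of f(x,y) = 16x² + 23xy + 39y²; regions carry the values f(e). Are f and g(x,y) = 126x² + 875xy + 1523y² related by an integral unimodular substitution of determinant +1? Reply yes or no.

D₁ = -1967, D₂ = -1967
f: translate: b→-9 (≡23 mod 32), so (16,23,39)→(16,-9,32)
f: reduced (well bottom): (16,-9,32) with a≤c, −a<b≤a
g: translate: b→119 (≡875 mod 252), so (126,875,1523)→(126,119,32)
g: flip: (126,119,32)→(32,-119,126)
g: translate: b→9 (≡-119 mod 64), so (32,-119,126)→(32,9,16)
g: flip: (32,9,16)→(16,-9,32)
g: reduced (well bottom): (16,-9,32) with a≤c, −a<b≤a
reduced forms (16, -9, 32) vs (16, -9, 32) ⇒ equivalent

yes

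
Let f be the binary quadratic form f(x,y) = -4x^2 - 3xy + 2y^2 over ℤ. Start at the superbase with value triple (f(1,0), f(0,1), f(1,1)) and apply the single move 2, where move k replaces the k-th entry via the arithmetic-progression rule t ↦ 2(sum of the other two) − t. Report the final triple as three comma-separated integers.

start (-4,2,-5) = (f(1,0),f(0,1),f(1,1))
replace slot 2: 2·((-4)+(-5)) − 2 = -20 → (-4,-20,-5)

-4,-20,-5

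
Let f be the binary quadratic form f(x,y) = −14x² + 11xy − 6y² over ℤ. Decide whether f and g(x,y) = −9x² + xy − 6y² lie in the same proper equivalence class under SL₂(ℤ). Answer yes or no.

D₁ = -215, D₂ = -215
f is negative-definite; reduce −f:
−f: flip: (14,-11,6)→(6,11,14)
−f: translate: b→-1 (≡11 mod 12), so (6,11,14)→(6,-1,9)
−f: reduced (well bottom): (6,-1,9) with a≤c, −a<b≤a
flip sign back: reduced form of f is (-6,1,-9)
g is negative-definite; reduce −g:
−g: flip: (9,-1,6)→(6,1,9)
−g: reduced (well bottom): (6,1,9) with a≤c, −a<b≤a
flip sign back: reduced form of g is (-6,-1,-9)
reduced forms (-6, 1, -9) vs (-6, -1, -9) ⇒ inequivalent

no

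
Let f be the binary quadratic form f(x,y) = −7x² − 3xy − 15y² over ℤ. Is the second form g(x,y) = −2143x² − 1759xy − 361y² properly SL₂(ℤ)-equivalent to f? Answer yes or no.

D₁ = -411, D₂ = -411
f is negative-definite; reduce −f:
−f: reduced (well bottom): (7,3,15) with a≤c, −a<b≤a
flip sign back: reduced form of f is (-7,-3,-15)
g is negative-definite; reduce −g:
−g: flip: (2143,1759,361)→(361,-1759,2143)
−g: translate: b→-315 (≡-1759 mod 722), so (361,-1759,2143)→(361,-315,69)
−g: flip: (361,-315,69)→(69,315,361)
−g: translate: b→39 (≡315 mod 138), so (69,315,361)→(69,39,7)
−g: flip: (69,39,7)→(7,-39,69)
−g: translate: b→3 (≡-39 mod 14), so (7,-39,69)→(7,3,15)
−g: reduced (well bottom): (7,3,15) with a≤c, −a<b≤a
flip sign back: reduced form of g is (-7,-3,-15)
reduced forms (-7, -3, -15) vs (-7, -3, -15) ⇒ equivalent

yes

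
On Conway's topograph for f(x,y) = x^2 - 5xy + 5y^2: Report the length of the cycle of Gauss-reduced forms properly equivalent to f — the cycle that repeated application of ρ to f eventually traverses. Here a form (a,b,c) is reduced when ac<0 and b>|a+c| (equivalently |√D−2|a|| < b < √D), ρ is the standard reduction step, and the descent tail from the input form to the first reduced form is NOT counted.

D = 5, ⌊√D⌋ = 2
descent: ρ → (5,5,1)
descent: ρ → (1,1,-1)  [lands on river]
river: ρ → (-1,1,1)
ρ-cycle length = 2 (tail of 2 descent steps not counted)

2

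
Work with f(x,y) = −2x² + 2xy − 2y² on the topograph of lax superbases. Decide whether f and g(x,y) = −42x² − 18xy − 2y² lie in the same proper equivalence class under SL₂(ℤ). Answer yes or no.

D₁ = -12, D₂ = -12
f is negative-definite; reduce −f:
−f: translate: b→2 (≡-2 mod 4), so (2,-2,2)→(2,2,2)
−f: reduced (well bottom): (2,2,2) with a≤c, −a<b≤a
flip sign back: reduced form of f is (-2,-2,-2)
g is negative-definite; reduce −g:
−g: flip: (42,18,2)→(2,-18,42)
−g: translate: b→2 (≡-18 mod 4), so (2,-18,42)→(2,2,2)
−g: reduced (well bottom): (2,2,2) with a≤c, −a<b≤a
flip sign back: reduced form of g is (-2,-2,-2)
reduced forms (-2, -2, -2) vs (-2, -2, -2) ⇒ equivalent

yes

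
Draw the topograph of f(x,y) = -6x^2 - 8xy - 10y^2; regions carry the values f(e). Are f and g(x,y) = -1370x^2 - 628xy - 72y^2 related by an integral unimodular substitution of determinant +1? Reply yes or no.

D₁ = -176, D₂ = -176
f is negative-definite; reduce −f:
−f: translate: b→-4 (≡8 mod 12), so (6,8,10)→(6,-4,8)
−f: reduced (well bottom): (6,-4,8) with a≤c, −a<b≤a
flip sign back: reduced form of f is (-6,4,-8)
g is negative-definite; reduce −g:
−g: flip: (1370,628,72)→(72,-628,1370)
−g: translate: b→-52 (≡-628 mod 144), so (72,-628,1370)→(72,-52,10)
−g: flip: (72,-52,10)→(10,52,72)
−g: translate: b→-8 (≡52 mod 20), so (10,52,72)→(10,-8,6)
−g: flip: (10,-8,6)→(6,8,10)
−g: translate: b→-4 (≡8 mod 12), so (6,8,10)→(6,-4,8)
−g: reduced (well bottom): (6,-4,8) with a≤c, −a<b≤a
flip sign back: reduced form of g is (-6,4,-8)
reduced forms (-6, 4, -8) vs (-6, 4, -8) ⇒ equivalent

yes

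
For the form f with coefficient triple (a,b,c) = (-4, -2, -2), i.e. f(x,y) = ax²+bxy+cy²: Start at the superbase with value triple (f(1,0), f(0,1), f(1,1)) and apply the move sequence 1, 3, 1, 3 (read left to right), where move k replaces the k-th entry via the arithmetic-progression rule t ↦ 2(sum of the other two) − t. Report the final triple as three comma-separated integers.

start (-4,-2,-8) = (f(1,0),f(0,1),f(1,1))
replace slot 1: 2·((-2)+(-8)) − (-4) = -16 → (-16,-2,-8)
replace slot 3: 2·((-16)+(-2)) − (-8) = -28 → (-16,-2,-28)
replace slot 1: 2·((-2)+(-28)) − (-16) = -44 → (-44,-2,-28)
replace slot 3: 2·((-44)+(-2)) − (-28) = -64 → (-44,-2,-64)

-44,-2,-64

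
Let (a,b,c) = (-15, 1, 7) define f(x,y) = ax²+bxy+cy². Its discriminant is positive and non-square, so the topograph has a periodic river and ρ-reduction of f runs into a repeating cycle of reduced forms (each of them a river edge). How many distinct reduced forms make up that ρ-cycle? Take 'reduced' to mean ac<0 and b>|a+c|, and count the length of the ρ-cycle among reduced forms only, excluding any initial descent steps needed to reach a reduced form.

D = 421, ⌊√D⌋ = 20
descent: ρ → (7,13,-9)  [lands on river]
river: ρ → (-9,5,11)
river: ρ → (11,17,-3)
river: ρ → (-3,19,5)
river: ρ → (5,11,-15)
river: ρ → (-15,19,1)
river: ρ → (1,19,-15)
river: ρ → (-15,11,5)
river: ρ → (5,19,-3)
river: ρ → (-3,17,11)
river: ρ → (11,5,-9)
river: ρ → (-9,13,7)
river: ρ → (7,15,-7)
river: ρ → (-7,13,9)
river: ρ → (9,5,-11)
river: ρ → (-11,17,3)
river: ρ → (3,19,-5)
river: ρ → (-5,11,15)
river: ρ → (15,19,-1)
river: ρ → (-1,19,15)
river: ρ → (15,11,-5)
river: ρ → (-5,19,3)
river: ρ → (3,17,-11)
river: ρ → (-11,5,9)
river: ρ → (9,13,-7)
river: ρ → (-7,15,7)
ρ-cycle length = 26 (tail of 1 descent step not counted)

26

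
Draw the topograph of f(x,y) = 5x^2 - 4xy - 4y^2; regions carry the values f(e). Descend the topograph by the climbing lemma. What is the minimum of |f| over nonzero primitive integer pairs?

descent: ρ → (-4,4,5)  [lands on river]
river: ρ → (5,6,-3)
river: ρ → (-3,6,5)
river: ρ → (5,4,-4)
closes: descent 1, river 4
min |a| on river = 3

3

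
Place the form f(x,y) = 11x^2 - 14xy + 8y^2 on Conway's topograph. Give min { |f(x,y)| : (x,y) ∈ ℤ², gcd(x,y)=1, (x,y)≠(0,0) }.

translate: b→8 (≡-14 mod 22), so (11,-14,8)→(11,8,5)
flip: (11,8,5)→(5,-8,11)
translate: b→2 (≡-8 mod 10), so (5,-8,11)→(5,2,8)
reduced (well bottom): (5,2,8) with a≤c, −a<b≤a
well minimum = a = 5

5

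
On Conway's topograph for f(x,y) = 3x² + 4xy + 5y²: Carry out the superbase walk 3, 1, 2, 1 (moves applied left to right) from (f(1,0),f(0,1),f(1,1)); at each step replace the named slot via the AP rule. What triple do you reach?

start (3,5,12) = (f(1,0),f(0,1),f(1,1))
replace slot 3: 2·(3+5) − 12 = 4 → (3,5,4)
replace slot 1: 2·(5+4) − 3 = 15 → (15,5,4)
replace slot 2: 2·(15+4) − 5 = 33 → (15,33,4)
replace slot 1: 2·(33+4) − 15 = 59 → (59,33,4)

59,33,4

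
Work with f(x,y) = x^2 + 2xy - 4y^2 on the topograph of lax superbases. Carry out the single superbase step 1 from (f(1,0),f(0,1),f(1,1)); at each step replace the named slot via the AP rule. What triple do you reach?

start (1,-4,-1) = (f(1,0),f(0,1),f(1,1))
replace slot 1: 2·((-4)+(-1)) − 1 = -11 → (-11,-4,-1)

-11,-4,-1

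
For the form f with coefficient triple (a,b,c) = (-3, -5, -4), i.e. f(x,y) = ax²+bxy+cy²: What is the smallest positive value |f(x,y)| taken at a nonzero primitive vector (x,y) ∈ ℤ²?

translate: b→-1 (≡5 mod 6), so (3,5,4)→(3,-1,2)
flip: (3,-1,2)→(2,1,3)
reduced (well bottom): (2,1,3) with a≤c, −a<b≤a
well minimum |f| = |-2| = 2 (negative-definite)

2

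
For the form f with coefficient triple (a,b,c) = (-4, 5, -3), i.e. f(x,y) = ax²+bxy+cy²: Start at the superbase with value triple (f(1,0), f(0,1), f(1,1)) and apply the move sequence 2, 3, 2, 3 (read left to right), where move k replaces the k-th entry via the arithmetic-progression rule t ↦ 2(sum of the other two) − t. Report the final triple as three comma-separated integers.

start (-4,-3,-2) = (f(1,0),f(0,1),f(1,1))
replace slot 2: 2·((-4)+(-2)) − (-3) = -9 → (-4,-9,-2)
replace slot 3: 2·((-4)+(-9)) − (-2) = -24 → (-4,-9,-24)
replace slot 2: 2·((-4)+(-24)) − (-9) = -47 → (-4,-47,-24)
replace slot 3: 2·((-4)+(-47)) − (-24) = -78 → (-4,-47,-78)

-4,-47,-78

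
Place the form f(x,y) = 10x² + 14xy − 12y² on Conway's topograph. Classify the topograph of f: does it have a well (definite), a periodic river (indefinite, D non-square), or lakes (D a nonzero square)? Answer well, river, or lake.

D = b²−4ac = 14² − 4·10·(-12) = 676
D = 26² is a perfect square ⇒ form factors over ℤ ⇒ lakes

lake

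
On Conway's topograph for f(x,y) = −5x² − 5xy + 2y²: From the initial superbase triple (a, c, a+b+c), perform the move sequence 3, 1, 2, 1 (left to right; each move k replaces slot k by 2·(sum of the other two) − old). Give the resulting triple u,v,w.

start (-5,2,-8) = (f(1,0),f(0,1),f(1,1))
replace slot 3: 2·((-5)+2) − (-8) = 2 → (-5,2,2)
replace slot 1: 2·(2+2) − (-5) = 13 → (13,2,2)
replace slot 2: 2·(13+2) − 2 = 28 → (13,28,2)
replace slot 1: 2·(28+2) − 13 = 47 → (47,28,2)

47,28,2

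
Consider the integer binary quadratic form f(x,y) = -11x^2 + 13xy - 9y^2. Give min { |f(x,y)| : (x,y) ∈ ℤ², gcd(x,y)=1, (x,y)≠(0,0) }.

translate: b→9 (≡-13 mod 22), so (11,-13,9)→(11,9,7)
flip: (11,9,7)→(7,-9,11)
translate: b→5 (≡-9 mod 14), so (7,-9,11)→(7,5,9)
reduced (well bottom): (7,5,9) with a≤c, −a<b≤a
well minimum |f| = |-7| = 7 (negative-definite)

7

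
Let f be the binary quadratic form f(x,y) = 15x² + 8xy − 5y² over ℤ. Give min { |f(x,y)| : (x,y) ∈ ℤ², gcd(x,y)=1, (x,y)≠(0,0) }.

descent: ρ → (-5,12,11)  [lands on river]
river: ρ → (11,10,-6)
river: ρ → (-6,14,7)
river: ρ → (7,14,-6)
river: ρ → (-6,10,11)
river: ρ → (11,12,-5)
river: ρ → (-5,18,2)
river: ρ → (2,18,-5)
closes: descent 1, river 8
min |a| on river = 2

2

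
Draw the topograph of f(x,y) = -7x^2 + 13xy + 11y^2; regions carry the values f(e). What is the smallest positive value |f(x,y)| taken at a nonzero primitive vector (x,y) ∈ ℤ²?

river: ρ → (11,9,-9)
river: ρ → (-9,9,11)
river: ρ → (11,13,-7)
river: ρ → (-7,15,9)
river: ρ → (9,21,-1)
river: ρ → (-1,21,9)
river: ρ → (9,15,-7)
river: ρ → (-7,13,11)
closes: descent 0, river 8
min |a| on river = 1

1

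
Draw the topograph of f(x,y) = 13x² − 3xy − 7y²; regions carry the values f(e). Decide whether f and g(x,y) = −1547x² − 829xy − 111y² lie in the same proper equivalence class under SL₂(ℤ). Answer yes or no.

D₁ = 373, D₂ = 373
river cycle of f (length 14): (-7, 17, 3), (3, 19, -1), (-1, 19, 3), (3, 17, -7), (-7, 11, 9), (9, 7, -9), (-9, 11, 7), (7, 17, -3), (-3, 19, 1), (1, 19, -3), … (4 more)
river cycle of g (length 14): (-7, 17, 3), (3, 19, -1), (-1, 19, 3), (3, 17, -7), (-7, 11, 9), (9, 7, -9), (-9, 11, 7), (7, 17, -3), (-3, 19, 1), (1, 19, -3), … (4 more)
cycles coincide ⇒ equivalent

yes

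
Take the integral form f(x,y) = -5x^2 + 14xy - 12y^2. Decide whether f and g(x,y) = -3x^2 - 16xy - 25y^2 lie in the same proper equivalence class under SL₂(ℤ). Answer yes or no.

D₁ = -44, D₂ = -44
f is negative-definite; reduce −f:
−f: translate: b→-4 (≡-14 mod 10), so (5,-14,12)→(5,-4,3)
−f: flip: (5,-4,3)→(3,4,5)
−f: translate: b→-2 (≡4 mod 6), so (3,4,5)→(3,-2,4)
−f: reduced (well bottom): (3,-2,4) with a≤c, −a<b≤a
flip sign back: reduced form of f is (-3,2,-4)
g is negative-definite; reduce −g:
−g: translate: b→-2 (≡16 mod 6), so (3,16,25)→(3,-2,4)
−g: reduced (well bottom): (3,-2,4) with a≤c, −a<b≤a
flip sign back: reduced form of g is (-3,2,-4)
reduced forms (-3, 2, -4) vs (-3, 2, -4) ⇒ equivalent

yes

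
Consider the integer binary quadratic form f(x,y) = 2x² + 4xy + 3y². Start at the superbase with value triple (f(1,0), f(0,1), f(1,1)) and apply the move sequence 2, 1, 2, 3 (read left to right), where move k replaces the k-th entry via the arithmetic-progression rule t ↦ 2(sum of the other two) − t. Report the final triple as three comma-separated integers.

start (2,3,9) = (f(1,0),f(0,1),f(1,1))
replace slot 2: 2·(2+9) − 3 = 19 → (2,19,9)
replace slot 1: 2·(19+9) − 2 = 54 → (54,19,9)
replace slot 2: 2·(54+9) − 19 = 107 → (54,107,9)
replace slot 3: 2·(54+107) − 9 = 313 → (54,107,313)

54,107,313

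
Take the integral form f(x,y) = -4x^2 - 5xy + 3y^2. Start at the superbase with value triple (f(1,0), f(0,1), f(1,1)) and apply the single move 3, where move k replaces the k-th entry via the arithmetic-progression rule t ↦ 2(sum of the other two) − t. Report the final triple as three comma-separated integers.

start (-4,3,-6) = (f(1,0),f(0,1),f(1,1))
replace slot 3: 2·((-4)+3) − (-6) = 4 → (-4,3,4)

-4,3,4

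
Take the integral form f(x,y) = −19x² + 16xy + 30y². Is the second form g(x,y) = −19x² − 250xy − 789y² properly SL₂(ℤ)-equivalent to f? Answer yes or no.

D₁ = 2536, D₂ = 2536
river cycle of f (length 50): (30, 44, -5), (-5, 46, 21), (21, 38, -13), (-13, 40, 18), (18, 32, -21), (-21, 10, 29), (29, 48, -2), (-2, 48, 29), (29, 10, -21), (-21, 32, 18), … (40 more)
river cycle of g (length 50): (-19, 16, 30), (30, 44, -5), (-5, 46, 21), (21, 38, -13), (-13, 40, 18), (18, 32, -21), (-21, 10, 29), (29, 48, -2), (-2, 48, 29), (29, 10, -21), … (40 more)
cycles coincide ⇒ equivalent

yes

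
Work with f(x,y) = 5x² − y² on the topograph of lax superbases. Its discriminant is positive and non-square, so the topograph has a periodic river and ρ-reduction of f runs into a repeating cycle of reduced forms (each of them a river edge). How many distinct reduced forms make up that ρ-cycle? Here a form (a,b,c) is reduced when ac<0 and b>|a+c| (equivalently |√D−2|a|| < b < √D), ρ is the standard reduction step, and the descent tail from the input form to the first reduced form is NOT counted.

D = 20, ⌊√D⌋ = 4
descent: ρ → (-1,4,1)  [lands on river]
river: ρ → (1,4,-1)
ρ-cycle length = 2 (tail of 1 descent step not counted)

2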